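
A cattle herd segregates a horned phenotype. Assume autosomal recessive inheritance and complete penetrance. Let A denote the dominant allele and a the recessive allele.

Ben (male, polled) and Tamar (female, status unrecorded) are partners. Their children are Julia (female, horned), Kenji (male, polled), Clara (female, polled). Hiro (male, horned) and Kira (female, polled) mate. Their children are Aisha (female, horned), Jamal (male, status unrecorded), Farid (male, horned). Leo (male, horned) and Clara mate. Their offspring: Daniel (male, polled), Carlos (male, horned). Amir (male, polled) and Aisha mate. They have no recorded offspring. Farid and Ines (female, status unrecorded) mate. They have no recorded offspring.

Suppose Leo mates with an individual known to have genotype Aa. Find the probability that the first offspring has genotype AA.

0

Leo is horned, so Leo is aa.
The cross gives 1/2 Aa : 1/2 aa, so P(offspring has genotype AA) = 0.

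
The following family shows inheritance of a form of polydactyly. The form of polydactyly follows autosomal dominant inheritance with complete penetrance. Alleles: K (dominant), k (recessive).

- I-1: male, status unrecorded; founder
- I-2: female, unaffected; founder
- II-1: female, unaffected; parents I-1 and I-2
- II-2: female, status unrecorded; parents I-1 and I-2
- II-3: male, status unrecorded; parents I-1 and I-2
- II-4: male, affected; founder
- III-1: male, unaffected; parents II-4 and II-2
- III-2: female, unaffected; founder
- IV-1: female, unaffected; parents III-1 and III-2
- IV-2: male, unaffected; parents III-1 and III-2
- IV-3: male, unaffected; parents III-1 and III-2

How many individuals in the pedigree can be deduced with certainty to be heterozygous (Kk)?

1

Obligate heterozygotes: II-4 is affected so carries K and passed k to III-1 (kk), so II-4 is Kk.
Every other individual is either homozygous by phenotype or has at least one consistent homozygous assignment, so the count is 1.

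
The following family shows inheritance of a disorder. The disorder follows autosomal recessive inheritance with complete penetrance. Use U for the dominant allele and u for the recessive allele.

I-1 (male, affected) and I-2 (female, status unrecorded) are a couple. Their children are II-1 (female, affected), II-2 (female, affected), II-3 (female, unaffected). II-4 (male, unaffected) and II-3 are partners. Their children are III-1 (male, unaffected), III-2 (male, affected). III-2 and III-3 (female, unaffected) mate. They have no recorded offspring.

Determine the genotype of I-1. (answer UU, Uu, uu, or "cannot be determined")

uu

I-1 is affected, so I-1 is uu.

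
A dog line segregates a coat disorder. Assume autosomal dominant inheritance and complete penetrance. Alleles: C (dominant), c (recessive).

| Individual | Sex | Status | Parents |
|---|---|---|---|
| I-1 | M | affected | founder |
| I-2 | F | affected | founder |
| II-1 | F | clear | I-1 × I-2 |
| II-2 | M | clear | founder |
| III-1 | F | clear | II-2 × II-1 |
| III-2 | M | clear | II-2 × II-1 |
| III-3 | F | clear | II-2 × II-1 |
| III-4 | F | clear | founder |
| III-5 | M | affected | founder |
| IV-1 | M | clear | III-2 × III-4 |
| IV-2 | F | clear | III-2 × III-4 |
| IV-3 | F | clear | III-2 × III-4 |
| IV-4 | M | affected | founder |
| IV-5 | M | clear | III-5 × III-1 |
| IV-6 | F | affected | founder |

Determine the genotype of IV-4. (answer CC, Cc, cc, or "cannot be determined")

IV-4's phenotype allows CC or Cc, and no parent or child forces a single allele at both positions; consistent genotype assignments exist with IV-4 as CC or Cc.

cannot be determined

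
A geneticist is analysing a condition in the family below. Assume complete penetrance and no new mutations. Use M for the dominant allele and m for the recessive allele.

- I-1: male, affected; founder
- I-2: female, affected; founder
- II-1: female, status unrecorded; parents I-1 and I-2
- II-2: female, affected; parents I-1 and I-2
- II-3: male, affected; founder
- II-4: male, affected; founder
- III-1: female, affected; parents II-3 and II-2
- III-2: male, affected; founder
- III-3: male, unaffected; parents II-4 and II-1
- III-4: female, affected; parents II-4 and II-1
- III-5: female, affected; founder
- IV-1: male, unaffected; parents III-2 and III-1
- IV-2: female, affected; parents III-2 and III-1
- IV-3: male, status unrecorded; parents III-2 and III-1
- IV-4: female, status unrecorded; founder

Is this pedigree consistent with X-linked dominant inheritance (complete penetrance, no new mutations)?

A consistent assignment under X-linked dominant exists: I-1 X^M Y, I-2 X^M X^m, II-1 X^M X^m, II-2 X^M X^m, II-3 X^M Y, II-4 X^M Y, III-1 X^M X^m, III-2 X^M Y, III-3 X^m Y, III-4 X^M X^M, III-5 X^M X^M, IV-1 X^m Y, IV-2 X^M X^M, IV-3 X^M Y, IV-4 X^M X^M.
In this assignment every recorded phenotype matches its genotype and every non-founder's genotype is obtainable from its parents' genotypes, so the pedigree is consistent.

Yes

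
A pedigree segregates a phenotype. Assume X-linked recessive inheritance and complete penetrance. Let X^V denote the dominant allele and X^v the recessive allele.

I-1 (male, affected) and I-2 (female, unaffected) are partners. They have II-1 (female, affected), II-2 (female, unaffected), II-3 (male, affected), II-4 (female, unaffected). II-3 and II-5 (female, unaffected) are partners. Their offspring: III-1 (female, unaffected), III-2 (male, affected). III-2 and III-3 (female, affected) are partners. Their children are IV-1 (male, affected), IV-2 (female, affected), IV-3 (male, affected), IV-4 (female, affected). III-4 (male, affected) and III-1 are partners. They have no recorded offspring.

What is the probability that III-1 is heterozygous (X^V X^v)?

1

III-1 is unaffected so carries V and received v from II-3 (X^v Y), so III-1 is X^V X^v, giving P(X^V X^v) = 1.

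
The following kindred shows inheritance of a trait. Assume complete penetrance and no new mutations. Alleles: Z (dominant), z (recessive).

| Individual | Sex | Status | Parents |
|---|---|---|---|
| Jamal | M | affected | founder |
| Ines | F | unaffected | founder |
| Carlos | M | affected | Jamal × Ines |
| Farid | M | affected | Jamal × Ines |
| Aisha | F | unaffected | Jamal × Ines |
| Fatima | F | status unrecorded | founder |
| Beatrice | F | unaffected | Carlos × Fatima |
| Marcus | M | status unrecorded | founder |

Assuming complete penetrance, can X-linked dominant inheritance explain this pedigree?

No

Under X-linked dominant, Carlos (affected, male) cannot arise from Jamal (affected) × Ines (unaffected).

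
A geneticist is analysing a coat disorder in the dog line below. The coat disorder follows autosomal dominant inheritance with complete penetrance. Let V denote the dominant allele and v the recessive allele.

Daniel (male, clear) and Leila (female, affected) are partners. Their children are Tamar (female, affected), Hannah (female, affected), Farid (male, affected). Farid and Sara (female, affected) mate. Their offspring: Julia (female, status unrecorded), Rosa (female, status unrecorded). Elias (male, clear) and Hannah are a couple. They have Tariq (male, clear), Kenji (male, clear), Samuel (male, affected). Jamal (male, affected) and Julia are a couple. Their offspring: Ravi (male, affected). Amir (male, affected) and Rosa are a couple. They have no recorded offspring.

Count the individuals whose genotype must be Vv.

Obligate heterozygotes: Tamar is affected so carries V and received v from Daniel (vv), so Tamar is Vv; Hannah is affected so carries V and received v from Daniel (vv), so Hannah is Vv; Farid is affected so carries V and received v from Daniel (vv), so Farid is Vv; Samuel is affected so carries V and received v from Elias (vv), so Samuel is Vv.
Every other individual is either homozygous by phenotype or has at least one consistent homozygous assignment, so the count is 4.

4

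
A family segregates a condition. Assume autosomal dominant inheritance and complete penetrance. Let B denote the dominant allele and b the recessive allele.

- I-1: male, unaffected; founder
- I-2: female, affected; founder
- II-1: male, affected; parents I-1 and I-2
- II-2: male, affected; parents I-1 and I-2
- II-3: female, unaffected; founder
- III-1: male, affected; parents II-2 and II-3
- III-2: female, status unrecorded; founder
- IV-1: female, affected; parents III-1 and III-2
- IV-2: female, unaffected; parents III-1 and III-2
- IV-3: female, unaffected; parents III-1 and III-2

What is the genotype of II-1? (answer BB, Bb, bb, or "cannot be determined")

From phenotype alone, II-1 is BB or Bb.
II-1 is affected so carries B and received b from I-1 (bb), so II-1 is Bb.

Bb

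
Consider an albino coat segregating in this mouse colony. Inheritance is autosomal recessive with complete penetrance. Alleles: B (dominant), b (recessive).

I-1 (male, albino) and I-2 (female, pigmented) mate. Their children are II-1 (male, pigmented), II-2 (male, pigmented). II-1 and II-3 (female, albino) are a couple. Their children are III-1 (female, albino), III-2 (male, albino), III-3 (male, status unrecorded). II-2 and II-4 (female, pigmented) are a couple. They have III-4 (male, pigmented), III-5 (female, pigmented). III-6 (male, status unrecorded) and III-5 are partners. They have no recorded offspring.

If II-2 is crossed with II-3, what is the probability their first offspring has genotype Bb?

1/2

II-2 is pigmented so carries B and received b from I-1 (bb), so II-2 is Bb.
II-3 is albino, so II-3 is bb.
The cross gives 1/2 Bb : 1/2 bb, so P(offspring has genotype Bb) = 1/2.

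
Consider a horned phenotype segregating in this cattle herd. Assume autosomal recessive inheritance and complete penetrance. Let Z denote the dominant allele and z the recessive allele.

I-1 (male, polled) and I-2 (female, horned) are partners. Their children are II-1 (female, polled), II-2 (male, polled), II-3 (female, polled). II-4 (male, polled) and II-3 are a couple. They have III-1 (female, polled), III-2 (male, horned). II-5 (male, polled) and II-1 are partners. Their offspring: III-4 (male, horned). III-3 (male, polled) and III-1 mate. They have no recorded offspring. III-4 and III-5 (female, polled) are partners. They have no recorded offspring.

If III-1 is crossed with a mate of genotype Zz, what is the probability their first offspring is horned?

1/6

II-4 is polled so carries Z and passed z to III-2 (zz), so II-4 is Zz.
II-3 is polled so carries Z and received z from I-2 (zz), so II-3 is Zz.
III-1 is a polled offspring of II-4 (Zz) × II-3 (Zz), whose cross gives 1/4 ZZ : 1/2 Zz : 1/4 zz; conditioning on being polled, III-1 is ZZ with probability 1/3, Zz with probability 2/3.
Summing over parental genotype combinations, P(offspring is horned) = 2/3·1/4 = 1/6.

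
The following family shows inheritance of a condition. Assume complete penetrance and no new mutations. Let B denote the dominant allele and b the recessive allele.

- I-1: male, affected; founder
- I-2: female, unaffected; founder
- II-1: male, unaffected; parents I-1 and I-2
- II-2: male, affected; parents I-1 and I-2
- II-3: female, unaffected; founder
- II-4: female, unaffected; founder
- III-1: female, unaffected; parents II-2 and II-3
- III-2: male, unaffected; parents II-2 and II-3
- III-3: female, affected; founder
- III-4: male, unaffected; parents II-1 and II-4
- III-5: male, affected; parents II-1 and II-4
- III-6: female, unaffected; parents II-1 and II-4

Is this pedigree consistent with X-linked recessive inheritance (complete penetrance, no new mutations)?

Yes

A consistent assignment under X-linked recessive exists: I-1 X^b Y, I-2 X^B X^b, II-1 X^B Y, II-2 X^b Y, II-3 X^B X^B, II-4 X^B X^b, III-1 X^B X^b, III-2 X^B Y, III-3 X^b X^b, III-4 X^B Y, III-5 X^b Y, III-6 X^B X^B.
In this assignment every recorded phenotype matches its genotype and every non-founder's genotype is obtainable from its parents' genotypes, so the pedigree is consistent.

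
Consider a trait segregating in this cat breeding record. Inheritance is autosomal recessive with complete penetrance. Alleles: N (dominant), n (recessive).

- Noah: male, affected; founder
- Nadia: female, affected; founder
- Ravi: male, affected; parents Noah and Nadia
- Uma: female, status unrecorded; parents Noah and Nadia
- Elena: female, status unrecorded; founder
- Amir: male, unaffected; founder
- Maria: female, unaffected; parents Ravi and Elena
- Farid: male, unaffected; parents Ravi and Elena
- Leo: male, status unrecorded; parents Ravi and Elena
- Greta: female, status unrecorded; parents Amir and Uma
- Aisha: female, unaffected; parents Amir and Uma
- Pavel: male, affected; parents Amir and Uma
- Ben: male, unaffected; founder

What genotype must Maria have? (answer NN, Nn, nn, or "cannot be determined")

Nn

From phenotype alone, Maria is NN or Nn.
Maria is unaffected so carries N and received n from Ravi (nn), so Maria is Nn.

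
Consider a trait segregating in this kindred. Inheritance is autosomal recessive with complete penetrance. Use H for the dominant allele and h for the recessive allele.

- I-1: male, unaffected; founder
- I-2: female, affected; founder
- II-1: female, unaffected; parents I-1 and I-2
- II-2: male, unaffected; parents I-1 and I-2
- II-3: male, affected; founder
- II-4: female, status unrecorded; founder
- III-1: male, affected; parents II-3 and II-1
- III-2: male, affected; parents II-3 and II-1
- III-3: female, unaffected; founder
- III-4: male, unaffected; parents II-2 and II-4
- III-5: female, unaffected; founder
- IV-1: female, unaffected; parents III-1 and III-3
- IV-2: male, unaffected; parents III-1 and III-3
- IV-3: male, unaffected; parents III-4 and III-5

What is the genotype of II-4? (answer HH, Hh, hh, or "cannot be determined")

cannot be determined

II-4's phenotype is unrecorded, and no parent or child forces a single allele at both positions; consistent genotype assignments exist with II-4 as HH or Hh or hh.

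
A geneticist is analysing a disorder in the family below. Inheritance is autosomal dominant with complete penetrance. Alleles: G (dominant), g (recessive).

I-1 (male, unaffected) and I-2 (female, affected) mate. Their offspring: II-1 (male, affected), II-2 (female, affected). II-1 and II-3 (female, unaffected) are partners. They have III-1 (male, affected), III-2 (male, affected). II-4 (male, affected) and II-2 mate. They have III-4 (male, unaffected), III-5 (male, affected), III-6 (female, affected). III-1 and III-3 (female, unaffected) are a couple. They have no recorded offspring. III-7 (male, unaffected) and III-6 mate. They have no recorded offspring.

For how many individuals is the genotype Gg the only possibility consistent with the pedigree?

5

Obligate heterozygotes: II-1 is affected so carries G and received g from I-1 (gg), so II-1 is Gg; II-2 is affected so carries G and received g from I-1 (gg), so II-2 is Gg; II-4 is affected so carries G and passed g to III-4 (gg), so II-4 is Gg; III-1 is affected so carries G and received g from II-3 (gg), so III-1 is Gg; III-2 is affected so carries G and received g from II-3 (gg), so III-2 is Gg.
Every other individual is either homozygous by phenotype or has at least one consistent homozygous assignment, so the count is 5.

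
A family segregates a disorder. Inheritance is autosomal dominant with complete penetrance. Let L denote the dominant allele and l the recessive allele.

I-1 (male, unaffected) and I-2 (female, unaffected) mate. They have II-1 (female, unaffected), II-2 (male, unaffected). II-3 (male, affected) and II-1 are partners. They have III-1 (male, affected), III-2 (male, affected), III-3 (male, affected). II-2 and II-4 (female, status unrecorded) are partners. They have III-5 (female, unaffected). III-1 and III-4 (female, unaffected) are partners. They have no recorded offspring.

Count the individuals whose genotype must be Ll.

Obligate heterozygotes: III-1 is affected so carries L and received l from II-1 (ll), so III-1 is Ll; III-2 is affected so carries L and received l from II-1 (ll), so III-2 is Ll; III-3 is affected so carries L and received l from II-1 (ll), so III-3 is Ll.
Every other individual is either homozygous by phenotype or has at least one consistent homozygous assignment, so the count is 3.

3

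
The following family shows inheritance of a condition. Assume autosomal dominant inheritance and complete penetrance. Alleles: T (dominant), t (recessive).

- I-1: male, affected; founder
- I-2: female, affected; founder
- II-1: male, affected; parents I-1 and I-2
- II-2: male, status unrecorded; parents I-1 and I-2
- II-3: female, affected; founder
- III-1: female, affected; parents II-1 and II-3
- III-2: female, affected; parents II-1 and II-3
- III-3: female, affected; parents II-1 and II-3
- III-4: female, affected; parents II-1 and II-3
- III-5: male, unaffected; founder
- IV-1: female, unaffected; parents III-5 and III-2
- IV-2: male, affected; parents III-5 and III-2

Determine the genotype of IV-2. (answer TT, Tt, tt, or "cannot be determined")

From phenotype alone, IV-2 is TT or Tt.
IV-2 is affected so carries T and received t from III-5 (tt), so IV-2 is Tt.

Tt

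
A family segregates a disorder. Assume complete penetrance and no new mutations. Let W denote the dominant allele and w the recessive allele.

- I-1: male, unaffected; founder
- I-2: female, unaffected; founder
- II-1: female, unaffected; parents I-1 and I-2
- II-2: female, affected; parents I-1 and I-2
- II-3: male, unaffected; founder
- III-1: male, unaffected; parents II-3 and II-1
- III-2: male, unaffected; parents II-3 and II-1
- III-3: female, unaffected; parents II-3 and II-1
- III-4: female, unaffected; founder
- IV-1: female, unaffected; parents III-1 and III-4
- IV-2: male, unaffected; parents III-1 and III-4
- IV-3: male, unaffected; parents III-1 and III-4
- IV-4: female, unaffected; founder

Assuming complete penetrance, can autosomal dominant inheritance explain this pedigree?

No

Under autosomal dominant, II-2 (affected, female) cannot arise from I-1 (unaffected) × I-2 (unaffected).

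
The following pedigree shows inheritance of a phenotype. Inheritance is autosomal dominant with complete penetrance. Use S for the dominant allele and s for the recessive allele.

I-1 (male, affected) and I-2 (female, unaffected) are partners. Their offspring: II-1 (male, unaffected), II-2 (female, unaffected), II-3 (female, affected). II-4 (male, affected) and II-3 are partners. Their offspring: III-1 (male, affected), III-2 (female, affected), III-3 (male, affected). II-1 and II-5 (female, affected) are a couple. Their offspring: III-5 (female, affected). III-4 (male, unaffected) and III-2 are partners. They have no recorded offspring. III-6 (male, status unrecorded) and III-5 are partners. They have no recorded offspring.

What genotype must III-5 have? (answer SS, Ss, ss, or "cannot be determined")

Ss

From phenotype alone, III-5 is SS or Ss.
III-5 is affected so carries S and received s from II-1 (ss), so III-5 is Ss.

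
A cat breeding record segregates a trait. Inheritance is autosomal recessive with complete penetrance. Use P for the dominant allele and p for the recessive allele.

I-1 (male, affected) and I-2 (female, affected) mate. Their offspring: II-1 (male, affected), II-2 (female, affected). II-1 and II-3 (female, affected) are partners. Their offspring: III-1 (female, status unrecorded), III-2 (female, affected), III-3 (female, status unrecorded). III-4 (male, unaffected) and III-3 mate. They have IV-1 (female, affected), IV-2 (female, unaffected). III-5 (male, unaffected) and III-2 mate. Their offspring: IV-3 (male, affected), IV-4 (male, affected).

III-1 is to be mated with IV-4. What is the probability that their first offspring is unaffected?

0

III-1 received p from II-1 (pp) and received p from II-3 (pp), so III-1 is pp.
IV-4 is affected, so IV-4 is pp.
The cross gives 1 pp, so P(offspring is unaffected) = 0.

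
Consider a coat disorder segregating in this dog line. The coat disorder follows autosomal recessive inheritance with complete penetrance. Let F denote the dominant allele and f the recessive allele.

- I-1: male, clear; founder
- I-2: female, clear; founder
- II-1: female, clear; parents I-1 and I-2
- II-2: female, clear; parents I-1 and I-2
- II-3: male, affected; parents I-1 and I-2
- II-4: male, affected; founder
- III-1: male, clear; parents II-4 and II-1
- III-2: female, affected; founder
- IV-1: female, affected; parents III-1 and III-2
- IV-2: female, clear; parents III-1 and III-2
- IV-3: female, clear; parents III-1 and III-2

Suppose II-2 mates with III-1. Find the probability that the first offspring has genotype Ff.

I-1 is clear so carries F and passed f to II-3 (ff), so I-1 is Ff.
I-2 is clear so carries F and passed f to II-3 (ff), so I-2 is Ff.
II-2 is a clear offspring of I-1 (Ff) × I-2 (Ff), whose cross gives 1/4 FF : 1/2 Ff : 1/4 ff; conditioning on being clear, II-2 is FF with probability 1/3, Ff with probability 2/3.
III-1 is clear so carries F and received f from II-4 (ff), so III-1 is Ff.
Summing over parental genotype combinations, P(offspring has genotype Ff) = 1/3·1/2 + 2/3·1/2 = 1/2.

1/2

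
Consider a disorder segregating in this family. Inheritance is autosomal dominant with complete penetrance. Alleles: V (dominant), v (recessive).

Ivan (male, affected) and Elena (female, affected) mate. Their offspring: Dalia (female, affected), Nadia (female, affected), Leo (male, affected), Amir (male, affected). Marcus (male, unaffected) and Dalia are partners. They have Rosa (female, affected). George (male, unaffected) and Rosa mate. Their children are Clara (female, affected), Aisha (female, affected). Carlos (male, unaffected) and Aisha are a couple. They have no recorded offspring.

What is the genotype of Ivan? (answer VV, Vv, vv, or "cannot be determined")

Ivan's phenotype allows VV or Vv, and no parent or child forces a single allele at both positions; consistent genotype assignments exist with Ivan as VV or Vv.

cannot be determined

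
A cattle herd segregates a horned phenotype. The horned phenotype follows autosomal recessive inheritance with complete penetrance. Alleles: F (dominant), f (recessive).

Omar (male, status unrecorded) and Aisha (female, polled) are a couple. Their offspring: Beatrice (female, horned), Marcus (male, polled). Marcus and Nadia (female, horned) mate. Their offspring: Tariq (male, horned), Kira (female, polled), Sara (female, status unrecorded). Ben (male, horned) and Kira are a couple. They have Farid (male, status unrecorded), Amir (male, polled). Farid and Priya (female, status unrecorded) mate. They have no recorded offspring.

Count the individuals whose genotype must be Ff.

4

Obligate heterozygotes: Aisha is polled so carries F and passed f to Beatrice (ff), so Aisha is Ff; Marcus is polled so carries F and passed f to Tariq (ff), so Marcus is Ff; Kira is polled so carries F and received f from Nadia (ff), so Kira is Ff; Amir is polled so carries F and received f from Ben (ff), so Amir is Ff.
Every other individual is either homozygous by phenotype or has at least one consistent homozygous assignment, so the count is 4.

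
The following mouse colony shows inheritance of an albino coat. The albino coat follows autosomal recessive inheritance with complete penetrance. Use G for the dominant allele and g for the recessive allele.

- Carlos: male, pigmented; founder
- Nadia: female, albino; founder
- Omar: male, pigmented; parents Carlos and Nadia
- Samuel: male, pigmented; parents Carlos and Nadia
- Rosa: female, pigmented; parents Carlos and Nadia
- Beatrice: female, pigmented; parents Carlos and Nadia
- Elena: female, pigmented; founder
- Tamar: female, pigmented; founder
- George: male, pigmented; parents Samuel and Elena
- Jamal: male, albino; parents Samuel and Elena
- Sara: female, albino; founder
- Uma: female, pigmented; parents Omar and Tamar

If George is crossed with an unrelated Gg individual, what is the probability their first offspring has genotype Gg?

Samuel is pigmented so carries G and received g from Nadia (gg), so Samuel is Gg.
Elena is pigmented so carries G and passed g to Jamal (gg), so Elena is Gg.
George is a pigmented offspring of Samuel (Gg) × Elena (Gg), whose cross gives 1/4 GG : 1/2 Gg : 1/4 gg; conditioning on being pigmented, George is GG with probability 1/3, Gg with probability 2/3.
Summing over parental genotype combinations, P(offspring has genotype Gg) = 1/3·1/2 + 2/3·1/2 = 1/2.

1/2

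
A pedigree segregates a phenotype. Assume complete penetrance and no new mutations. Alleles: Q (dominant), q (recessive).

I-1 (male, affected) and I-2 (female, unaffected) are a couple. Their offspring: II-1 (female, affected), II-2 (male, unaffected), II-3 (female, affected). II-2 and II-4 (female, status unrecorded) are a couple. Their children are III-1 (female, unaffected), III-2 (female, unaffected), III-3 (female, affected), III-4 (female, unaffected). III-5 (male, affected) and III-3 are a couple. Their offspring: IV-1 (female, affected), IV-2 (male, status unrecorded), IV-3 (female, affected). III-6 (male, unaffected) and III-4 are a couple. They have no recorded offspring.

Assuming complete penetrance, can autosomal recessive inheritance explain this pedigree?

Yes

A consistent assignment under autosomal recessive exists: I-1 qq, I-2 Qq, II-1 qq, II-2 Qq, II-3 qq, II-4 Qq, III-1 QQ, III-2 QQ, III-3 qq, III-4 QQ, III-5 qq, III-6 QQ, IV-1 qq, IV-2 qq, IV-3 qq.
In this assignment every recorded phenotype matches its genotype and every non-founder's genotype is obtainable from its parents' genotypes, so the pedigree is consistent.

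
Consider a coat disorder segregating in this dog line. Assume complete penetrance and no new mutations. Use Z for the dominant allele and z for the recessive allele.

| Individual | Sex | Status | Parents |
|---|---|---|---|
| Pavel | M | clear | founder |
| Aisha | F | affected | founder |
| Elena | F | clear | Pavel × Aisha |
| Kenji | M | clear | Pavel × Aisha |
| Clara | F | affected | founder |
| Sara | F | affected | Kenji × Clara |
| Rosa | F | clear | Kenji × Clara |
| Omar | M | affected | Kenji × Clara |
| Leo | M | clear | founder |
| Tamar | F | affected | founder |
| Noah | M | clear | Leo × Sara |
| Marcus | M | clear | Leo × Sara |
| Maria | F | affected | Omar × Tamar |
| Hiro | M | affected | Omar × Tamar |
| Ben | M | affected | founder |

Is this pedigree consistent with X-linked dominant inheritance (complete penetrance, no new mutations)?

Yes

A consistent assignment under X-linked dominant exists: Pavel X^z Y, Aisha X^Z X^z, Elena X^z X^z, Kenji X^z Y, Clara X^Z X^z, Sara X^Z X^z, Rosa X^z X^z, Omar X^Z Y, Leo X^z Y, Tamar X^Z X^Z, Noah X^z Y, Marcus X^z Y, Maria X^Z X^Z, Hiro X^Z Y, Ben X^Z Y.
In this assignment every recorded phenotype matches its genotype and every non-founder's genotype is obtainable from its parents' genotypes, so the pedigree is consistent.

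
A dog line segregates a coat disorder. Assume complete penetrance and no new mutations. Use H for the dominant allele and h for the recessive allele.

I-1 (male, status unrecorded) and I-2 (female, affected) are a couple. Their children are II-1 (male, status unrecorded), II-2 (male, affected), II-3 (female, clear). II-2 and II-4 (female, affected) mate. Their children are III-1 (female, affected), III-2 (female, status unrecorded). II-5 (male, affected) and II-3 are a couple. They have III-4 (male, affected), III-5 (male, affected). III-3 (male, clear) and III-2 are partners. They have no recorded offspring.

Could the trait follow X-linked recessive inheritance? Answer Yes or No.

Yes

A consistent assignment under X-linked recessive exists: I-1 X^H Y, I-2 X^h X^h, II-1 X^h Y, II-2 X^h Y, II-3 X^H X^h, II-4 X^h X^h, II-5 X^h Y, III-1 X^h X^h, III-2 X^h X^h, III-3 X^H Y, III-4 X^h Y, III-5 X^h Y.
In this assignment every recorded phenotype matches its genotype and every non-founder's genotype is obtainable from its parents' genotypes, so the pedigree is consistent.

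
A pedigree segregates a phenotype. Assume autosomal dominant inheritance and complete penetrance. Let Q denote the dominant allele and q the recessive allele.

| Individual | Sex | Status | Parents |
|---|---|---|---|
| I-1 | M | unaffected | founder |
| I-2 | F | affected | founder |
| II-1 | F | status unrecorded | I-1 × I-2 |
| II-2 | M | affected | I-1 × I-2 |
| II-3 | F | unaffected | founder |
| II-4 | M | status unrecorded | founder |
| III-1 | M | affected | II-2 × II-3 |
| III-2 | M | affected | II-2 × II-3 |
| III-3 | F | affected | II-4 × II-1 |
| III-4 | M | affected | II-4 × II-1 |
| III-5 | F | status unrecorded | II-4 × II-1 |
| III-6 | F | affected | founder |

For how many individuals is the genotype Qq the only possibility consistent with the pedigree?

3

Obligate heterozygotes: II-2 is affected so carries Q and received q from I-1 (qq), so II-2 is Qq; III-1 is affected so carries Q and received q from II-3 (qq), so III-1 is Qq; III-2 is affected so carries Q and received q from II-3 (qq), so III-2 is Qq.
Every other individual is either homozygous by phenotype or has at least one consistent homozygous assignment, so the count is 3.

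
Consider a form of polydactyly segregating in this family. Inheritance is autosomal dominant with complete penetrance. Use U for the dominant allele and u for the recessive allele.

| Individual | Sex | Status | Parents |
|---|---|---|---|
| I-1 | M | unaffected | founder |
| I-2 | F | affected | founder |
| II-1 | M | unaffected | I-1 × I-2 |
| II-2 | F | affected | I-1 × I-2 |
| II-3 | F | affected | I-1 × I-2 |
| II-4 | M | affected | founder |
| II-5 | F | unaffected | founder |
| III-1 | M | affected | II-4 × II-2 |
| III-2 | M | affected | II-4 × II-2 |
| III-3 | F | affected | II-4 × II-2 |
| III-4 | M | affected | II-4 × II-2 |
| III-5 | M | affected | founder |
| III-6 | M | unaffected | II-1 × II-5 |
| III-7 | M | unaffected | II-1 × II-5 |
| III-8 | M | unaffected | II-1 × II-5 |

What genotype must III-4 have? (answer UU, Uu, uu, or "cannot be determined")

III-4's phenotype allows UU or Uu, and no parent or child forces a single allele at both positions; consistent genotype assignments exist with III-4 as UU or Uu.

cannot be determined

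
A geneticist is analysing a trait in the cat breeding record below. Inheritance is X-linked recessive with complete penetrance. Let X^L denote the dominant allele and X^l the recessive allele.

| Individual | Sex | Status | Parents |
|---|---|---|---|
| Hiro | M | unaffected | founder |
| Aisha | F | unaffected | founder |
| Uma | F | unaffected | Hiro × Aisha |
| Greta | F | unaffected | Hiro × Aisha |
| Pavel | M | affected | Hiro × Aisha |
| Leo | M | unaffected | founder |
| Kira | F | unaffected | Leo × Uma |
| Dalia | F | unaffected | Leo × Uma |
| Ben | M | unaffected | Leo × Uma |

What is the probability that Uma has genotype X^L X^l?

Hiro is unaffected, so Hiro is X^L Y.
Aisha is unaffected so carries L and passed l to Pavel (X^l Y), so Aisha is X^L X^l.
Their cross gives offspring ratios 1/2 X^L X^L : 1/2 X^L X^l. Conditioning on Uma being unaffected, P(X^L X^l) = 1/2 / 1 = 1/2 before taking Uma's own offspring into account.
Leo is unaffected, so Leo is X^L Y.
Now use Uma's offspring. Probability of each recorded status — unaffected son Ben: 1/2 if Uma is X^L X^l, 1 if X^L X^L. (Kira, Dalia: equally likely either way, so uninformative.)
Bayes: P(X^L X^l) = 1/2·1/2 / (1/2·1/2 + 1/2·1) = 1/3.

1/3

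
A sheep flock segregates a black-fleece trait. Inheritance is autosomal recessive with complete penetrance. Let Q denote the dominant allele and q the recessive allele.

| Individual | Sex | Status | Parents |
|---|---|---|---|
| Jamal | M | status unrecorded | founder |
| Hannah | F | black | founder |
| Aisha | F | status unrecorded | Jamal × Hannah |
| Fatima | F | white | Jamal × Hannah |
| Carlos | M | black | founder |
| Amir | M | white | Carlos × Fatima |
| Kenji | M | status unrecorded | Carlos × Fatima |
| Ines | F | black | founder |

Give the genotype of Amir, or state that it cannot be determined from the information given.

From phenotype alone, Amir is QQ or Qq.
Amir is white so carries Q and received q from Carlos (qq), so Amir is Qq.

Qq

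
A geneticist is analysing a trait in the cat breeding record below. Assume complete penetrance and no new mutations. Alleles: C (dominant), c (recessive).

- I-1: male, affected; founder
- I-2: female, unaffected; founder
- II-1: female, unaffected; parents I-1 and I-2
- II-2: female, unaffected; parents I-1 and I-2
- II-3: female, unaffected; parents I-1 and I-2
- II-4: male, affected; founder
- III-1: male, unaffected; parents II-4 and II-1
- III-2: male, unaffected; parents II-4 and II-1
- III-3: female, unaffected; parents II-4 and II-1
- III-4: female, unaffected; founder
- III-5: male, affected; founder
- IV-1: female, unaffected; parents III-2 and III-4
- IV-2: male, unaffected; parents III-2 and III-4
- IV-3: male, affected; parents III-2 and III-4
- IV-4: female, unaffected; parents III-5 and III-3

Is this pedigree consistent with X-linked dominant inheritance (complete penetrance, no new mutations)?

No

Under X-linked dominant, II-1 (unaffected, female) cannot arise from I-1 (affected) × I-2 (unaffected).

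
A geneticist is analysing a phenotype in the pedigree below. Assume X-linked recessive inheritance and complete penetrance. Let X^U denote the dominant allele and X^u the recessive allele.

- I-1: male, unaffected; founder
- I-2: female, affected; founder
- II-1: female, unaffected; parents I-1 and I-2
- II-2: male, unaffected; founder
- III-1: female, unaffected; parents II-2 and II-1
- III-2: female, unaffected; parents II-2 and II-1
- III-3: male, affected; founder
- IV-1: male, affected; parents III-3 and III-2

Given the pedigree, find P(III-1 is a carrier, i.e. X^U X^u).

1/2

II-2 is unaffected, so II-2 is X^U Y.
II-1 is unaffected so carries U and received u from I-2 (X^u X^u), so II-1 is X^U X^u.
Their cross gives offspring ratios 1/2 X^U X^U : 1/2 X^U X^u. Conditioning on III-1 being unaffected, P(X^U X^u) = 1/2 / 1 = 1/2.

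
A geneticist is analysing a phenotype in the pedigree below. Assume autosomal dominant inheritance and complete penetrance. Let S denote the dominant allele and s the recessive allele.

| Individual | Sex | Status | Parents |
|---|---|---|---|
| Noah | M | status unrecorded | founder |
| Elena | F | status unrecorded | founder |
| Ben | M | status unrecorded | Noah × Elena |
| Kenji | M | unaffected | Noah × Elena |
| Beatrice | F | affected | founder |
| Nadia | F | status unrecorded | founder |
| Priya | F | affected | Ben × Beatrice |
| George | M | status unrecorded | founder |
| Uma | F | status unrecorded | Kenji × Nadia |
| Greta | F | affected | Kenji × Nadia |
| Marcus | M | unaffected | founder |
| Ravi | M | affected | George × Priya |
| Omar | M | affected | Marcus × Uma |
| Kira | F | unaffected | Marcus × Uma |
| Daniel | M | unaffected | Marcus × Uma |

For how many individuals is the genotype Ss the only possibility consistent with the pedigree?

Obligate heterozygotes: Uma passed S to Omar (Ss, whose s came from Marcus) and received s from Kenji (ss), so Uma is Ss; Greta is affected so carries S and received s from Kenji (ss), so Greta is Ss; Omar is affected so carries S and received s from Marcus (ss), so Omar is Ss.
Every other individual is either homozygous by phenotype or has at least one consistent homozygous assignment, so the count is 3.

3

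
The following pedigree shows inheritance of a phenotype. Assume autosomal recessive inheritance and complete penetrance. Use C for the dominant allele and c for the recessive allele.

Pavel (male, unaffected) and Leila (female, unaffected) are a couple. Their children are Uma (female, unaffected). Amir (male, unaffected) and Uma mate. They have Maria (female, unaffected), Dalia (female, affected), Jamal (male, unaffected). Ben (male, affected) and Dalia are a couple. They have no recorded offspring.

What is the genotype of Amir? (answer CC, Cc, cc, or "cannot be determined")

Cc

From phenotype alone, Amir is CC or Cc.
Amir is unaffected so carries C and passed c to Dalia (cc), so Amir is Cc.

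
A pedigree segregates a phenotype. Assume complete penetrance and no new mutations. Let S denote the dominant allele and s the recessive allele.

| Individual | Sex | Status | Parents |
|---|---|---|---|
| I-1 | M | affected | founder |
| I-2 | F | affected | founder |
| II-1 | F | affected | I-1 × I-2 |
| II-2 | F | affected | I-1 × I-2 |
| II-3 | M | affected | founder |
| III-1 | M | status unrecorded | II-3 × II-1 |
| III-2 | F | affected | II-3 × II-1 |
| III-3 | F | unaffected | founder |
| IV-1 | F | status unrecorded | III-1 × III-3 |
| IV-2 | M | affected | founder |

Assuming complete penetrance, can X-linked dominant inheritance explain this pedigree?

A consistent assignment under X-linked dominant exists: I-1 X^S Y, I-2 X^S X^S, II-1 X^S X^S, II-2 X^S X^S, II-3 X^S Y, III-1 X^S Y, III-2 X^S X^S, III-3 X^s X^s, IV-1 X^S X^s, IV-2 X^S Y.
In this assignment every recorded phenotype matches its genotype and every non-founder's genotype is obtainable from its parents' genotypes, so the pedigree is consistent.

Yes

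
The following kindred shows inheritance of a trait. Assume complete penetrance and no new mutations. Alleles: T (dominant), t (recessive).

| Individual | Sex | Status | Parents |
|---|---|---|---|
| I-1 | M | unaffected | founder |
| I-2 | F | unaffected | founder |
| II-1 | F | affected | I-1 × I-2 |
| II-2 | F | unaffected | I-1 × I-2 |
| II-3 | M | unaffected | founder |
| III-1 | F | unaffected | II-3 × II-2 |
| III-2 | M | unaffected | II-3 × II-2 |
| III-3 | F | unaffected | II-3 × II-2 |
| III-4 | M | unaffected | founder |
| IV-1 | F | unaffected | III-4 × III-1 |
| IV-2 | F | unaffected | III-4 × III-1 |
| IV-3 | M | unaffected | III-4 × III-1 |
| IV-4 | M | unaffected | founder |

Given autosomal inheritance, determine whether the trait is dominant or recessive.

I-1 and I-2 are both unaffected yet have an affected child II-1. Under dominance, an affected child requires at least one affected parent, so the trait cannot be dominant.

recessive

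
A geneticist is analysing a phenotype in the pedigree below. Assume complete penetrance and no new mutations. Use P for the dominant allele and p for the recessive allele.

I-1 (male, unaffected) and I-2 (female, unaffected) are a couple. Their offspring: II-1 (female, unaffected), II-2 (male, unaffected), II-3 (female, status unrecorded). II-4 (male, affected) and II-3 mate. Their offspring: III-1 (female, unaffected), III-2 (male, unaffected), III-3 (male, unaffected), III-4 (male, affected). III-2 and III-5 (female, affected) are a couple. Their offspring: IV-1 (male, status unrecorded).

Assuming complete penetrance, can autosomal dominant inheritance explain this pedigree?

Yes

A consistent assignment under autosomal dominant exists: I-1 pp, I-2 pp, II-1 pp, II-2 pp, II-3 pp, II-4 Pp, III-1 pp, III-2 pp, III-3 pp, III-4 Pp, III-5 PP, IV-1 Pp.
In this assignment every recorded phenotype matches its genotype and every non-founder's genotype is obtainable from its parents' genotypes, so the pedigree is consistent.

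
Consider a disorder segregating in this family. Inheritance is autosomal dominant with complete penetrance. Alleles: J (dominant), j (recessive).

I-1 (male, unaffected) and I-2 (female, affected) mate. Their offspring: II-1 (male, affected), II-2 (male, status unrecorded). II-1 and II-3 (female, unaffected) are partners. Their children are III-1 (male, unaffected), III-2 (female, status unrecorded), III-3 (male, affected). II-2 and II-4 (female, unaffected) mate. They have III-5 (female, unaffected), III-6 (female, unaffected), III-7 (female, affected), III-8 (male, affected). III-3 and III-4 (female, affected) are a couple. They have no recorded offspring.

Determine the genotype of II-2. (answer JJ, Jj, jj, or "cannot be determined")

From phenotype alone, II-2 is JJ or Jj or jj.
II-2 passed J to III-7 (Jj, whose j came from II-4) and received j from I-1 (jj), so II-2 is Jj.

Jj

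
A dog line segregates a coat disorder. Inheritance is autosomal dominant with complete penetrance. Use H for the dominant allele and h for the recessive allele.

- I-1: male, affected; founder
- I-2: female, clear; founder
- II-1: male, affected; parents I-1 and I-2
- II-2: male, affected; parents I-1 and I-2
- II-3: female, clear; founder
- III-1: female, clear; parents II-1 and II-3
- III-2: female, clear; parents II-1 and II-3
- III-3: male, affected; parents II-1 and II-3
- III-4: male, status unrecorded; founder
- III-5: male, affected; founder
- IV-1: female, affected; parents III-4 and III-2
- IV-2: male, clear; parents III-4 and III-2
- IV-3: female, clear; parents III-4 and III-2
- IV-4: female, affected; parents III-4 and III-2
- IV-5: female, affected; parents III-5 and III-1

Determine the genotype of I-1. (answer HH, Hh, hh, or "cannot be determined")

I-1's phenotype allows HH or Hh, and no parent or child forces a single allele at both positions; consistent genotype assignments exist with I-1 as HH or Hh.

cannot be determined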